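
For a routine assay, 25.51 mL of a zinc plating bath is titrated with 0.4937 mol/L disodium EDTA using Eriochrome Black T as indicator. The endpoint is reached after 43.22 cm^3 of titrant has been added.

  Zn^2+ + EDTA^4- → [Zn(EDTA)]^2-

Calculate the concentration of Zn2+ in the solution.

n(EDTA) = 0.04322 L × 0.4937 mol/L = 0.02134 mol
n(Zn2+) = 0.02134 mol (1:1 mole ratio)
[Zn2+] = 0.02134 mol / 0.02551 L = 0.8364 mol/L

0.8364 mol/L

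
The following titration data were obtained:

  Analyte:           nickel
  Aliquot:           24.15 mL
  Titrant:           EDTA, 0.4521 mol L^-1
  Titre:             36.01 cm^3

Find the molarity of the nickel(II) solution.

Ni^2+ + EDTA^4- → [Ni(EDTA)]^2-
n(EDTA) = 0.03601 L × 0.4521 mol/L = 0.01628 mol
n(Ni2+) = 0.01628 mol (1:1 mole ratio)
[Ni2+] = 0.01628 mol / 0.02415 L = 0.6741 mol/L

0.6741 mol/L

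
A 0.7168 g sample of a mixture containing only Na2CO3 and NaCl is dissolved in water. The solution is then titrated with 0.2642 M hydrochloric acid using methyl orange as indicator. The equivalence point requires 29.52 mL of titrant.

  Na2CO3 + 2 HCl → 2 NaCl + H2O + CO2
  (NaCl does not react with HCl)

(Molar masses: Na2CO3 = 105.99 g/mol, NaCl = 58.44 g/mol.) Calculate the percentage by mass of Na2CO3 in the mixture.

n(HCl) = 0.02952 × 0.2642 = 7.799 × 10^-3 mol
Let x = n(Na2CO3), y = n(NaCl).
Titrant: 2x = 7.799 × 10^-3;  mass: 105.99x + 58.44y = 0.7168
Solving, x = 3.900 × 10^-3 mol, y = 5.193 × 10^-3 mol
mass of Na2CO3 = 3.900 × 10^-3 × 105.99 = 0.4133 g
% Na2CO3 = 0.4133 / 0.7168 × 100 = 57.66 %

57.66 %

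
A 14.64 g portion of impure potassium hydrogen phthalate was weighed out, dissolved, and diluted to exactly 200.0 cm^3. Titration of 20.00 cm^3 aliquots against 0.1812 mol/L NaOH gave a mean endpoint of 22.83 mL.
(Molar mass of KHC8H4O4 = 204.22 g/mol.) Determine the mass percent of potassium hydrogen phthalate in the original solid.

57.71 %

KHC8H4O4 + NaOH → KNaC8H4O4 + H2O
n(NaOH) per titration = 0.02283 × 0.1812 = 4.137 × 10^-3 mol
n(KHC8H4O4) in each aliquot = 4.137 × 10^-3 mol (1:1 ratio)
n(KHC8H4O4) in the whole flask = 4.137 × 10^-3 × 200.0/20.00 = 0.04137 mol
mass of KHC8H4O4 = 0.04137 × 204.22 = 8.448 g
% KHC8H4O4 = 8.448 / 14.64 × 100 = 57.71 %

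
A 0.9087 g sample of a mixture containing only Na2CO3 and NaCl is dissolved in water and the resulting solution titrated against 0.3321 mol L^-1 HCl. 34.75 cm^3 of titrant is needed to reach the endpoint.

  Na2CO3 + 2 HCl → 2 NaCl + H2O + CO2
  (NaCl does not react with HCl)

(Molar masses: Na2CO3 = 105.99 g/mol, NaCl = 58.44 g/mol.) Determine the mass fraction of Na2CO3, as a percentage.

n(HCl) = 0.03475 × 0.3321 = 0.01154 mol
Let x = n(Na2CO3), y = n(NaCl).
Titrant: 2x = 0.01154;  mass: 105.99x + 58.44y = 0.9087
Solving, x = 5.770 × 10^-3 mol, y = 5.084 × 10^-3 mol
mass of Na2CO3 = 5.770 × 10^-3 × 105.99 = 0.6116 g
% Na2CO3 = 0.6116 / 0.9087 × 100 = 67.30 %

67.30 %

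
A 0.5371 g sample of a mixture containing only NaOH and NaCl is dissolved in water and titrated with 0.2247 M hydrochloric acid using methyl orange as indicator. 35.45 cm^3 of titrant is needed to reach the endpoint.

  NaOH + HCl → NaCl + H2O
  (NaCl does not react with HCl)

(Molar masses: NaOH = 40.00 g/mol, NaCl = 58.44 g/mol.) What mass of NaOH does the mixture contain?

n(HCl) = 0.03545 × 0.2247 = 7.966 × 10^-3 mol
Let x = n(NaOH), y = n(NaCl).
Titrant: 1x = 7.966 × 10^-3;  mass: 40.00x + 58.44y = 0.5371
Solving, x = 7.966 × 10^-3 mol, y = 3.738 × 10^-3 mol
mass of NaOH = 7.966 × 10^-3 × 40.00 = 0.3186 g

0.3186 g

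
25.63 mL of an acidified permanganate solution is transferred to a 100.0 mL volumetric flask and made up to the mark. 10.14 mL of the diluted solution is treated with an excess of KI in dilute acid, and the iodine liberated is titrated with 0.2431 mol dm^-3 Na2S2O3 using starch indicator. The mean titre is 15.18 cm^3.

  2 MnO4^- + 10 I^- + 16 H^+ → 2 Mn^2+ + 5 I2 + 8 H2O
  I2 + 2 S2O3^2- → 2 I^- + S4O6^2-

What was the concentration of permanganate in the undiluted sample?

n(S2O3^2-) = 0.01518 × 0.2431 = 3.690 × 10^-3 mol
n(I2) = n(S2O3^2-)/2 = 1.845 × 10^-3 mol
From the 2:5 ratio, n(MnO4^-) in the aliquot = 2/5 × 1.845 × 10^-3 = 7.381 × 10^-4 mol
[MnO4^-]_dilute = 7.381 × 10^-4 / 0.01014 = 0.07279 mol/L
[MnO4^-]_original = 0.07279 × 100.0/25.63 = 0.2840 mol/L

0.2840 mol/L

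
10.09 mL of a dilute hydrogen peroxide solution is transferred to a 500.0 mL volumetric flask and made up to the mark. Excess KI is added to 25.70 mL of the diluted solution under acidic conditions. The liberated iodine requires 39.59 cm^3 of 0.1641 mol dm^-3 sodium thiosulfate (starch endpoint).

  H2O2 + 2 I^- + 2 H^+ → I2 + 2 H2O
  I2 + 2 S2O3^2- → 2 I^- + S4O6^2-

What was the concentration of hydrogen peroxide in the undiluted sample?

6.263 mol/L

n(S2O3^2-) = 0.03959 × 0.1641 = 6.497 × 10^-3 mol
n(I2) = n(S2O3^2-)/2 = 3.248 × 10^-3 mol
n(H2O2) in the aliquot = 3.248 × 10^-3 mol (1:1 ratio)
[H2O2]_dilute = 3.248 × 10^-3 / 0.02570 = 0.1264 mol/L
[H2O2]_original = 0.1264 × 500.0/10.09 = 6.263 mol/L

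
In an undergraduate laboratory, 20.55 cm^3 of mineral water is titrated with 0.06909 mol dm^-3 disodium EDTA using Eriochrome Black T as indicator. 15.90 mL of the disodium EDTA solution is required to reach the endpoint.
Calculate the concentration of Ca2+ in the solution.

Ca^2+ + EDTA^4- → [Ca(EDTA)]^2-
n(EDTA) = 0.01590 L × 0.06909 mol/L = 1.099 × 10^-3 mol
n(Ca2+) = 1.099 × 10^-3 mol (1:1 mole ratio)
[Ca2+] = 1.099 × 10^-3 mol / 0.02055 L = 0.05346 mol/L

0.05346 mol/L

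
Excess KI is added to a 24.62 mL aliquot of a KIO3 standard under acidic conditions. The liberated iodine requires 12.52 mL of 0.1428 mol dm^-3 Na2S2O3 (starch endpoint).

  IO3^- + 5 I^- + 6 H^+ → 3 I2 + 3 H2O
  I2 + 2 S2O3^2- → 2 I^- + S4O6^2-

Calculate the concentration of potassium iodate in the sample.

0.01210 mol/L

n(S2O3^2-) = 0.01252 × 0.1428 = 1.788 × 10^-3 mol
n(I2) = n(S2O3^2-)/2 = 8.939 × 10^-4 mol
From the 1:3 ratio, n(IO3^-) in the aliquot = 1/3 × 8.939 × 10^-4 = 2.980 × 10^-4 mol
[IO3^-] = 2.980 × 10^-4 / 0.02462 = 0.01210 mol/L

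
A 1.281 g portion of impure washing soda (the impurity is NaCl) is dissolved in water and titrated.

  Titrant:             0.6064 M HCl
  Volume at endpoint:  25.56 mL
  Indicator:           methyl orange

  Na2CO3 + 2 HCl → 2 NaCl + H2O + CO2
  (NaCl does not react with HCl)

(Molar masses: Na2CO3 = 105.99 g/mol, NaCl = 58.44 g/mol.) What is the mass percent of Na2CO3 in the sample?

64.12 %

n(HCl) = 0.02556 × 0.6064 = 0.01550 mol
Let x = n(Na2CO3), y = n(NaCl).
Titrant: 2x = 0.01550;  mass: 105.99x + 58.44y = 1.281
Solving, x = 7.750 × 10^-3 mol, y = 7.864 × 10^-3 mol
mass of Na2CO3 = 7.750 × 10^-3 × 105.99 = 0.8214 g
% Na2CO3 = 0.8214 / 1.281 × 100 = 64.12 %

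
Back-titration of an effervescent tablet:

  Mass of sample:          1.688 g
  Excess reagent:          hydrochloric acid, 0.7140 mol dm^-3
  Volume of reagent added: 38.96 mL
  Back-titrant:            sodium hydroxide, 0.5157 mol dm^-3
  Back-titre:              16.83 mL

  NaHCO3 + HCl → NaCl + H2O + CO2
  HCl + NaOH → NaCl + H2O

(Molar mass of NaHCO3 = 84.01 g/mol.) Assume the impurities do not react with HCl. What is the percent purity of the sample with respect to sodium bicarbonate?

n(HCl) added = 0.03896 × 0.7140 = 0.02782 mol
n(NaOH) used in back-titration = 0.01683 × 0.5157 = 8.679 × 10^-3 mol
n(HCl) left over = 8.679 × 10^-3 mol (1:1 ratio)
n(HCl) consumed by analyte = 0.02782 − 8.679 × 10^-3 = 0.01914 mol
n(NaHCO3) = 0.01914 mol (1:1 ratio)
mass of NaHCO3 = 0.01914 × 84.01 = 1.608 g
% NaHCO3 = 1.608 / 1.688 × 100 = 95.25 %

95.25 %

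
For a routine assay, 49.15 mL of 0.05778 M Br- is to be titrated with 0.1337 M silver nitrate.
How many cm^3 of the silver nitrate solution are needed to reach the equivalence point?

21.24 mL

Ag^+ + Br^- → AgBr(s)
n(Br-) = 0.04915 L × 0.05778 mol/L = 2.840 × 10^-3 mol
n(AgNO3) = 2.840 × 10^-3 mol (1:1 stoichiometry)
V(AgNO3) = 2.840 × 10^-3 mol / 0.1337 mol/L = 0.02124 L = 21.24 mL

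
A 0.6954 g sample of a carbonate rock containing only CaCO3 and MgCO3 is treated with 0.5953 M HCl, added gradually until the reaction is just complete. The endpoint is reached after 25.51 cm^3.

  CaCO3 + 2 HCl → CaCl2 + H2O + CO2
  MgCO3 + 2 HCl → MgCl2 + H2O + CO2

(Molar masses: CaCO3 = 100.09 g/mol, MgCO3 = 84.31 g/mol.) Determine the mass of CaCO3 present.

n(HCl) = 0.02551 × 0.5953 = 0.01519 mol
Let x = n(CaCO3), y = n(MgCO3).
Titrant: 2x + 2y = 0.01519;  mass: 100.09x + 84.31y = 0.6954
Solving, x = 3.500 × 10^-3 mol, y = 4.093 × 10^-3 mol
mass of CaCO3 = 3.500 × 10^-3 × 100.09 = 0.3503 g

0.3503 g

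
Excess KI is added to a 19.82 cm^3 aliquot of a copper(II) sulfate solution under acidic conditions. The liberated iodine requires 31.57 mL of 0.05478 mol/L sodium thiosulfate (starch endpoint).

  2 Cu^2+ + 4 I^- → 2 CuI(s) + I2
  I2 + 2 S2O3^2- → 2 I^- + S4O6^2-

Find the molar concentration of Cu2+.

n(S2O3^2-) = 0.03157 × 0.05478 = 1.729 × 10^-3 mol
n(I2) = n(S2O3^2-)/2 = 8.647 × 10^-4 mol
From the 2:1 ratio, n(Cu2+) in the aliquot = 2/1 × 8.647 × 10^-4 = 1.729 × 10^-3 mol
[Cu2+] = 1.729 × 10^-3 / 0.01982 = 0.08726 mol/L

0.08726 mol/L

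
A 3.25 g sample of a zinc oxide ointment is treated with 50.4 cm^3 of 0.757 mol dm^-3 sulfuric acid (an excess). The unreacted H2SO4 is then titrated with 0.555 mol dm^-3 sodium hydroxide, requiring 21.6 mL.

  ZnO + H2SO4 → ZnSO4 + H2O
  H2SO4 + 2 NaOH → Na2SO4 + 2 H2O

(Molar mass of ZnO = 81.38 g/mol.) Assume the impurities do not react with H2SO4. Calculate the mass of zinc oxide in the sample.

2.62 g

n(H2SO4) added = 0.0504 × 0.757 = 0.0382 mol
n(NaOH) used in back-titration = 0.0216 × 0.555 = 0.0120 mol
From the 1:2 ratio, n(H2SO4) left over = 1/2 × 0.0120 = 5.99 × 10^-3 mol
n(H2SO4) consumed by analyte = 0.0382 − 5.99 × 10^-3 = 0.0322 mol
n(ZnO) = 0.0322 mol (1:1 ratio)
mass of ZnO = 0.0322 × 81.38 = 2.62 g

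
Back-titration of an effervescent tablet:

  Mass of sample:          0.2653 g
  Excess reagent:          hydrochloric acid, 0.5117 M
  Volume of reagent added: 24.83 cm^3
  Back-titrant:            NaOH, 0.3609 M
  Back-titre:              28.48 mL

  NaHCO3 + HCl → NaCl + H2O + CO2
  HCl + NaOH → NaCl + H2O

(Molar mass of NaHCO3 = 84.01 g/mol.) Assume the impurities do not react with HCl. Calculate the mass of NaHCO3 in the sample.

n(HCl) added = 0.02483 × 0.5117 = 0.01271 mol
n(NaOH) used in back-titration = 0.02848 × 0.3609 = 0.01028 mol
n(HCl) left over = 0.01028 mol (1:1 ratio)
n(HCl) consumed by analyte = 0.01271 − 0.01028 = 2.427 × 10^-3 mol
n(NaHCO3) = 2.427 × 10^-3 mol (1:1 ratio)
mass of NaHCO3 = 2.427 × 10^-3 × 84.01 = 0.2039 g

0.2039 g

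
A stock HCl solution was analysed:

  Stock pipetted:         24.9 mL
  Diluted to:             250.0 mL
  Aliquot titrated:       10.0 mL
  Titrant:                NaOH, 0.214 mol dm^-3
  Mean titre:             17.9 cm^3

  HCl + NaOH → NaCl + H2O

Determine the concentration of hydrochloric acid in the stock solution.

n(NaOH) = 0.0179 × 0.214 = 3.83 × 10^-3 mol
n(HCl) in the aliquot = 3.83 × 10^-3 mol (1:1 ratio)
[HCl]_dilute = 3.83 × 10^-3 / 0.0100 = 0.383 mol/L
Dilution factor = 250.0 / 24.9 = 10.04
[HCl]_stock = 0.383 × 10.04 = 3.85 mol/L

3.85 mol/L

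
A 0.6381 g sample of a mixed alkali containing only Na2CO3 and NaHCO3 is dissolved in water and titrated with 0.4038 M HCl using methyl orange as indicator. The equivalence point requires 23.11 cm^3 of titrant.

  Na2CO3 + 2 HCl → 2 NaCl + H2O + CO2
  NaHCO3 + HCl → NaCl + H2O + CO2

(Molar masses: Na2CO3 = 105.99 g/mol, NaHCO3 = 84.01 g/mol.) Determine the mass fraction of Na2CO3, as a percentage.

39.06 %

n(HCl) = 0.02311 × 0.4038 = 9.332 × 10^-3 mol
Let x = n(Na2CO3), y = n(NaHCO3).
Titrant: 2x + 1y = 9.332 × 10^-3;  mass: 105.99x + 84.01y = 0.6381
Solving, x = 2.352 × 10^-3 mol, y = 4.629 × 10^-3 mol
mass of Na2CO3 = 2.352 × 10^-3 × 105.99 = 0.2492 g
% Na2CO3 = 0.2492 / 0.6381 × 100 = 39.06 %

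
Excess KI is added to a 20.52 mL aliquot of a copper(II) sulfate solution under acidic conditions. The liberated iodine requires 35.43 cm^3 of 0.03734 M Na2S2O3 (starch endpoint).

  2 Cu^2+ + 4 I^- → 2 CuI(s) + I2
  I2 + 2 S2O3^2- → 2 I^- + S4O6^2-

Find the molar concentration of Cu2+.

n(S2O3^2-) = 0.03543 × 0.03734 = 1.323 × 10^-3 mol
n(I2) = n(S2O3^2-)/2 = 6.615 × 10^-4 mol
From the 2:1 ratio, n(Cu2+) in the aliquot = 2/1 × 6.615 × 10^-4 = 1.323 × 10^-3 mol
[Cu2+] = 1.323 × 10^-3 / 0.02052 = 0.06447 mol/L

0.06447 M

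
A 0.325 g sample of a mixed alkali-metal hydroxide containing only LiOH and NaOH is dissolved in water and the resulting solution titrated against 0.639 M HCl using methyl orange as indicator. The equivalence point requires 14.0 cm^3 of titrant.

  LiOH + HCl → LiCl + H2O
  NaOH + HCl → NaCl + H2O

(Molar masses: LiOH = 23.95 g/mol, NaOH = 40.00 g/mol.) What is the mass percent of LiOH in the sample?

15.1 %

n(HCl) = 0.0140 × 0.639 = 8.95 × 10^-3 mol
Let x = n(LiOH), y = n(NaOH).
Titrant: 1x + 1y = 8.95 × 10^-3;  mass: 23.95x + 40.00y = 0.325
Solving, x = 2.05 × 10^-3 mol, y = 6.90 × 10^-3 mol
mass of LiOH = 2.05 × 10^-3 × 23.95 = 0.0490 g
% LiOH = 0.0490 / 0.325 × 100 = 15.1 %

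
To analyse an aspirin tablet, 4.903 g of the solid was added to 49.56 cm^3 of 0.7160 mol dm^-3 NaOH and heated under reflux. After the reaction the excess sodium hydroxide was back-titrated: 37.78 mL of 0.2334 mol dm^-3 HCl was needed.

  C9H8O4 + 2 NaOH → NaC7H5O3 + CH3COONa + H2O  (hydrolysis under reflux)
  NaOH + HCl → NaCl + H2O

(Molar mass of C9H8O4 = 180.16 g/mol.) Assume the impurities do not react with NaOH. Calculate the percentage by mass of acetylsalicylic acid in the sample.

n(NaOH) added = 0.04956 × 0.7160 = 0.03548 mol
n(HCl) used in back-titration = 0.03778 × 0.2334 = 8.818 × 10^-3 mol
n(NaOH) left over = 8.818 × 10^-3 mol (1:1 ratio)
n(NaOH) consumed by analyte = 0.03548 − 8.818 × 10^-3 = 0.02667 mol
From the 1:2 ratio, n(C9H8O4) = 1/2 × 0.02667 = 0.01333 mol
mass of C9H8O4 = 0.01333 × 180.16 = 2.402 g
% C9H8O4 = 2.402 / 4.903 × 100 = 48.99 %

48.99 %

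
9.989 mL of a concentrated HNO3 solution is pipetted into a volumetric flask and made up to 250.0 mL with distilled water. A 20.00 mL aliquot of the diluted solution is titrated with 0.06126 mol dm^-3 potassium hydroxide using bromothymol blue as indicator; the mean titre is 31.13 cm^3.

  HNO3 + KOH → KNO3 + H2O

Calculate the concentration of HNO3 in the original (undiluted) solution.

2.386 mol/L

n(KOH) = 0.03113 × 0.06126 = 1.907 × 10^-3 mol
n(HNO3) in the aliquot = 1.907 × 10^-3 mol (1:1 ratio)
[HNO3]_dilute = 1.907 × 10^-3 / 0.02000 = 0.09535 mol/L
Dilution factor = 250.0 / 9.989 = 25.03
[HNO3]_stock = 0.09535 × 25.03 = 2.386 mol/L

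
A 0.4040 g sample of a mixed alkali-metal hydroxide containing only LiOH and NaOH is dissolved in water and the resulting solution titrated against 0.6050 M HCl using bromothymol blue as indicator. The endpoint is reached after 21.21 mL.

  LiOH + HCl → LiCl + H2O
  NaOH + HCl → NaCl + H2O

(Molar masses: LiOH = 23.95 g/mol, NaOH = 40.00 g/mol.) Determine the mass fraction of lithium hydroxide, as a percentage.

n(HCl) = 0.02121 × 0.6050 = 0.01283 mol
Let x = n(LiOH), y = n(NaOH).
Titrant: 1x + 1y = 0.01283;  mass: 23.95x + 40.00y = 0.4040
Solving, x = 6.809 × 10^-3 mol, y = 6.023 × 10^-3 mol
mass of LiOH = 6.809 × 10^-3 × 23.95 = 0.1631 g
% LiOH = 0.1631 / 0.4040 × 100 = 40.36 %

40.36 %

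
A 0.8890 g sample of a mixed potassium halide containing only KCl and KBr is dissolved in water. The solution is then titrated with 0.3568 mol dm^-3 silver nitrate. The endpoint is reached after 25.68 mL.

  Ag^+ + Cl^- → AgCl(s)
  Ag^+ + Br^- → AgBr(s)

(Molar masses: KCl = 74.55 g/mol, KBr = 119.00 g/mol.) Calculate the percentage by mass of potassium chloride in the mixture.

37.99 %

n(AgNO3) = 0.02568 × 0.3568 = 9.163 × 10^-3 mol
Let x = n(KCl), y = n(KBr).
Titrant: 1x + 1y = 9.163 × 10^-3;  mass: 74.55x + 119.00y = 0.8890
Solving, x = 4.530 × 10^-3 mol, y = 4.633 × 10^-3 mol
mass of KCl = 4.530 × 10^-3 × 74.55 = 0.3377 g
% KCl = 0.3377 / 0.8890 × 100 = 37.99 %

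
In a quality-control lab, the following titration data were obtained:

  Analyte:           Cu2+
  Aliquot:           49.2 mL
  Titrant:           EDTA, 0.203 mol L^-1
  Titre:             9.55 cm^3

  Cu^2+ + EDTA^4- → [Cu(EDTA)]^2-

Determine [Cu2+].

0.0394 mol/L

n(EDTA) = 0.00955 L × 0.203 mol/L = 1.94 × 10^-3 mol
n(Cu2+) = 1.94 × 10^-3 mol (1:1 mole ratio)
[Cu2+] = 1.94 × 10^-3 mol / 0.0492 L = 0.0394 mol/L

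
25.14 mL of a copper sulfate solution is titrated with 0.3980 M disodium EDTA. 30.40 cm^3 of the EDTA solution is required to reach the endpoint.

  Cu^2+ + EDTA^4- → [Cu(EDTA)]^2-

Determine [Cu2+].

n(EDTA) = 0.03040 L × 0.3980 mol/L = 0.01210 mol
n(Cu2+) = 0.01210 mol (1:1 mole ratio)
[Cu2+] = 0.01210 mol / 0.02514 L = 0.4813 mol/L

0.4813 M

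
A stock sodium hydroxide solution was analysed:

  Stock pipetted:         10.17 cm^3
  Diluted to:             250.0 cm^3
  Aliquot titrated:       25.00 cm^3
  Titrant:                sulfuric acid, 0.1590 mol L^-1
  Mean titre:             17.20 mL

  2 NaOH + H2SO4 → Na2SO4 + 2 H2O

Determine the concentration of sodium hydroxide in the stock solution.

5.378 mol/L

n(H2SO4) = 0.01720 × 0.1590 = 2.735 × 10^-3 mol
From the 2:1 ratio, n(NaOH) in the aliquot = 2/1 × 2.735 × 10^-3 = 5.470 × 10^-3 mol
[NaOH]_dilute = 5.470 × 10^-3 / 0.02500 = 0.2188 mol/L
Dilution factor = 250.0 / 10.17 = 24.58
[NaOH]_stock = 0.2188 × 24.58 = 5.378 mol/L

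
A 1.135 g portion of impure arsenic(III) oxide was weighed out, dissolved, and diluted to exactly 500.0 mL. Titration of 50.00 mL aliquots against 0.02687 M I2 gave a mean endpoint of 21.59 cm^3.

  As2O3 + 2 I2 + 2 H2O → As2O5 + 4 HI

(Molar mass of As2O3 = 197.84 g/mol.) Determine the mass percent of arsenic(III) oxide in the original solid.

50.56 %

n(I2) per titration = 0.02159 × 0.02687 = 5.801 × 10^-4 mol
From the 1:2 ratio, n(As2O3) in each aliquot = 1/2 × 5.801 × 10^-4 = 2.901 × 10^-4 mol
n(As2O3) in the whole flask = 2.901 × 10^-4 × 500.0/50.00 = 2.901 × 10^-3 mol
mass of As2O3 = 2.901 × 10^-3 × 197.84 = 0.5739 g
% As2O3 = 0.5739 / 1.135 × 100 = 50.56 %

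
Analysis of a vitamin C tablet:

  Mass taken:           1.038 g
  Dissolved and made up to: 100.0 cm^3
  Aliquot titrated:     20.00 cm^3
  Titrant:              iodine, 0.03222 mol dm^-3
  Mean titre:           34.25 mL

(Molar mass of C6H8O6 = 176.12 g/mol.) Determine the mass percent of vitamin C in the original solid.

93.62 %

C6H8O6 + I2 → C6H6O6 + 2 HI
n(I2) per titration = 0.03425 × 0.03222 = 1.104 × 10^-3 mol
n(C6H8O6) in each aliquot = 1.104 × 10^-3 mol (1:1 ratio)
n(C6H8O6) in the whole flask = 1.104 × 10^-3 × 100.0/20.00 = 5.518 × 10^-3 mol
mass of C6H8O6 = 5.518 × 10^-3 × 176.12 = 0.9718 g
% C6H8O6 = 0.9718 / 1.038 × 100 = 93.62 %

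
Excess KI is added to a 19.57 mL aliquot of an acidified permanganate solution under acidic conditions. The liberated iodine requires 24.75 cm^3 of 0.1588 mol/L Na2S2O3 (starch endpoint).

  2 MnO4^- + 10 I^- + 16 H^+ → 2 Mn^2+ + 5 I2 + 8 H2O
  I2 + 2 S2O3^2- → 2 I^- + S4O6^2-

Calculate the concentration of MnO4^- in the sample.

n(S2O3^2-) = 0.02475 × 0.1588 = 3.930 × 10^-3 mol
n(I2) = n(S2O3^2-)/2 = 1.965 × 10^-3 mol
From the 2:5 ratio, n(MnO4^-) in the aliquot = 2/5 × 1.965 × 10^-3 = 7.861 × 10^-4 mol
[MnO4^-] = 7.861 × 10^-4 / 0.01957 = 0.04017 mol/L

0.04017 mol/L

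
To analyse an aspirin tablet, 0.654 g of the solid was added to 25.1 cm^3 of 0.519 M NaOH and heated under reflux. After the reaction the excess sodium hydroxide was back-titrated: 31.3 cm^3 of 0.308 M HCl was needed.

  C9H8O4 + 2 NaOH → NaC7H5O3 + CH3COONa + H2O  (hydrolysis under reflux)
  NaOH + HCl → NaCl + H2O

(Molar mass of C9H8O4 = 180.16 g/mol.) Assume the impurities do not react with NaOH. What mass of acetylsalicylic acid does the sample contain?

0.305 g

n(NaOH) added = 0.0251 × 0.519 = 0.0130 mol
n(HCl) used in back-titration = 0.0313 × 0.308 = 9.64 × 10^-3 mol
n(NaOH) left over = 9.64 × 10^-3 mol (1:1 ratio)
n(NaOH) consumed by analyte = 0.0130 − 9.64 × 10^-3 = 3.39 × 10^-3 mol
From the 1:2 ratio, n(C9H8O4) = 1/2 × 3.39 × 10^-3 = 1.69 × 10^-3 mol
mass of C9H8O4 = 1.69 × 10^-3 × 180.16 = 0.305 g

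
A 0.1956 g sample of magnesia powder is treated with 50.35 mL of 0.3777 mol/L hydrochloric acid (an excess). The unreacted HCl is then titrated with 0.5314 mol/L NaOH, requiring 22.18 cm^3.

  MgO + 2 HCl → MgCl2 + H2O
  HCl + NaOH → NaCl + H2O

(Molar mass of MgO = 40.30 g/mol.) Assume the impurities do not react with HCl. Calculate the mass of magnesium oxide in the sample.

0.1457 g

n(HCl) added = 0.05035 × 0.3777 = 0.01902 mol
n(NaOH) used in back-titration = 0.02218 × 0.5314 = 0.01179 mol
n(HCl) left over = 0.01179 mol (1:1 ratio)
n(HCl) consumed by analyte = 0.01902 − 0.01179 = 7.231 × 10^-3 mol
From the 1:2 ratio, n(MgO) = 1/2 × 7.231 × 10^-3 = 3.615 × 10^-3 mol
mass of MgO = 3.615 × 10^-3 × 40.30 = 0.1457 g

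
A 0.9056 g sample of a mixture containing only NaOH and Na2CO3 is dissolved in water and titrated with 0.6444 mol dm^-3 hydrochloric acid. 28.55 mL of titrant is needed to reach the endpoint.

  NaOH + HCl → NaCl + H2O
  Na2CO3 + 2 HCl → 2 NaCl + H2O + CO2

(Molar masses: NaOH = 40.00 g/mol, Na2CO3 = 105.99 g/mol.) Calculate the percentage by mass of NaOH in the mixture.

23.58 %

n(HCl) = 0.02855 × 0.6444 = 0.01840 mol
Let x = n(NaOH), y = n(Na2CO3).
Titrant: 1x + 2y = 0.01840;  mass: 40.00x + 105.99y = 0.9056
Solving, x = 5.339 × 10^-3 mol, y = 6.529 × 10^-3 mol
mass of NaOH = 5.339 × 10^-3 × 40.00 = 0.2136 g
% NaOH = 0.2136 / 0.9056 × 100 = 23.58 %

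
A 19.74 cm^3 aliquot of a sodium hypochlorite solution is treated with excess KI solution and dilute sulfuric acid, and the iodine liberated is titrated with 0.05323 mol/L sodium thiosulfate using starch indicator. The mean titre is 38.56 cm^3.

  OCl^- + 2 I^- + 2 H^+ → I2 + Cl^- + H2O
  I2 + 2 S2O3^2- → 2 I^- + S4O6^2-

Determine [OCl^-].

n(S2O3^2-) = 0.03856 × 0.05323 = 2.053 × 10^-3 mol
n(I2) = n(S2O3^2-)/2 = 1.026 × 10^-3 mol
n(OCl^-) in the aliquot = 1.026 × 10^-3 mol (1:1 ratio)
[OCl^-] = 1.026 × 10^-3 / 0.01974 = 0.05199 mol/L

0.05199 mol/L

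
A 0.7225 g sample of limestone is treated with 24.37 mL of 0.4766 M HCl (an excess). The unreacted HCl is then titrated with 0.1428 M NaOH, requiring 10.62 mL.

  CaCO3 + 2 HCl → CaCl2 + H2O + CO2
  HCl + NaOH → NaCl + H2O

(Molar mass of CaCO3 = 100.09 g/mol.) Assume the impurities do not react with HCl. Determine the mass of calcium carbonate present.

n(HCl) added = 0.02437 × 0.4766 = 0.01161 mol
n(NaOH) used in back-titration = 0.01062 × 0.1428 = 1.517 × 10^-3 mol
n(HCl) left over = 1.517 × 10^-3 mol (1:1 ratio)
n(HCl) consumed by analyte = 0.01161 − 1.517 × 10^-3 = 0.01010 mol
From the 1:2 ratio, n(CaCO3) = 1/2 × 0.01010 = 5.049 × 10^-3 mol
mass of CaCO3 = 5.049 × 10^-3 × 100.09 = 0.5054 g

0.5054 g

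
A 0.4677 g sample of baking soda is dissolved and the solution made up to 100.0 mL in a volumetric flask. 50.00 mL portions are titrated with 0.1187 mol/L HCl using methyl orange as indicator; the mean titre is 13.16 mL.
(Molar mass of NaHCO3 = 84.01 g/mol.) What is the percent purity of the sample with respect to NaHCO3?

NaHCO3 + HCl → NaCl + H2O + CO2
n(HCl) per titration = 0.01316 × 0.1187 = 1.562 × 10^-3 mol
n(NaHCO3) in each aliquot = 1.562 × 10^-3 mol (1:1 ratio)
n(NaHCO3) in the whole flask = 1.562 × 10^-3 × 100.0/50.00 = 3.124 × 10^-3 mol
mass of NaHCO3 = 3.124 × 10^-3 × 84.01 = 0.2625 g
% NaHCO3 = 0.2625 / 0.4677 × 100 = 56.12 %

56.12 %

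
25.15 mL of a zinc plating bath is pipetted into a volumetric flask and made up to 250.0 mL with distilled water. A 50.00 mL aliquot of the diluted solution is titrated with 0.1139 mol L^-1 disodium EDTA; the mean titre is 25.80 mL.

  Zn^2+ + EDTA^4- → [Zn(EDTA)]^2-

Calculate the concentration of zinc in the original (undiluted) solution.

0.5842 mol/L

n(EDTA) = 0.02580 × 0.1139 = 2.939 × 10^-3 mol
n(Zn2+) in the aliquot = 2.939 × 10^-3 mol (1:1 ratio)
[Zn2+]_dilute = 2.939 × 10^-3 / 0.05000 = 0.05877 mol/L
Dilution factor = 250.0 / 25.15 = 9.940
[Zn2+]_stock = 0.05877 × 9.940 = 0.5842 mol/L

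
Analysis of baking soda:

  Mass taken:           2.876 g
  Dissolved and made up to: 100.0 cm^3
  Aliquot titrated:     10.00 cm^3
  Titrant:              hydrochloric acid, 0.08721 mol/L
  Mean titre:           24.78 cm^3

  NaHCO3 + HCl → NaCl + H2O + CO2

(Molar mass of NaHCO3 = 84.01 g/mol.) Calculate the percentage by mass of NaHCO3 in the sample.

n(HCl) per titration = 0.02478 × 0.08721 = 2.161 × 10^-3 mol
n(NaHCO3) in each aliquot = 2.161 × 10^-3 mol (1:1 ratio)
n(NaHCO3) in the whole flask = 2.161 × 10^-3 × 100.0/10.00 = 0.02161 mol
mass of NaHCO3 = 0.02161 × 84.01 = 1.816 g
% NaHCO3 = 1.816 / 2.876 × 100 = 63.13 %

63.13 %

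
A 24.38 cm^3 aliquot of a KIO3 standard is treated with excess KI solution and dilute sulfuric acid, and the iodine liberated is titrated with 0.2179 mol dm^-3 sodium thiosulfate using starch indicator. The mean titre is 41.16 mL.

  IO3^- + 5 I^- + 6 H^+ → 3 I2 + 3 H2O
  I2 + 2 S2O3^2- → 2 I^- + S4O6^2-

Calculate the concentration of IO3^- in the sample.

n(S2O3^2-) = 0.04116 × 0.2179 = 8.969 × 10^-3 mol
n(I2) = n(S2O3^2-)/2 = 4.484 × 10^-3 mol
From the 1:3 ratio, n(IO3^-) in the aliquot = 1/3 × 4.484 × 10^-3 = 1.495 × 10^-3 mol
[IO3^-] = 1.495 × 10^-3 / 0.02438 = 0.06131 mol/L

0.06131 mol/L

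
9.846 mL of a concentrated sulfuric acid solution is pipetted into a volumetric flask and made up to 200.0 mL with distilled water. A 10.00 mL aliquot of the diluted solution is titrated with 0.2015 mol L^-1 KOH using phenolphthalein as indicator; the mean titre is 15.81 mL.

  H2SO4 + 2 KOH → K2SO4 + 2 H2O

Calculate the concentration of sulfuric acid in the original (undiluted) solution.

n(KOH) = 0.01581 × 0.2015 = 3.186 × 10^-3 mol
From the 1:2 ratio, n(H2SO4) in the aliquot = 1/2 × 3.186 × 10^-3 = 1.593 × 10^-3 mol
[H2SO4]_dilute = 1.593 × 10^-3 / 0.01000 = 0.1593 mol/L
Dilution factor = 200.0 / 9.846 = 20.31
[H2SO4]_stock = 0.1593 × 20.31 = 3.236 mol/L

3.236 mol/L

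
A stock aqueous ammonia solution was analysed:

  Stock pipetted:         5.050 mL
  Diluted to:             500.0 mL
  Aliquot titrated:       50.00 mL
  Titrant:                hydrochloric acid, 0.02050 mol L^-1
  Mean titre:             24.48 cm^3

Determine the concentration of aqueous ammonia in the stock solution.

0.9937 mol/L

NH3 + HCl → NH4Cl
n(HCl) = 0.02448 × 0.02050 = 5.018 × 10^-4 mol
n(NH3) in the aliquot = 5.018 × 10^-4 mol (1:1 ratio)
[NH3]_dilute = 5.018 × 10^-4 / 0.05000 = 0.01004 mol/L
Dilution factor = 500.0 / 5.050 = 99.01
[NH3]_stock = 0.01004 × 99.01 = 0.9937 mol/L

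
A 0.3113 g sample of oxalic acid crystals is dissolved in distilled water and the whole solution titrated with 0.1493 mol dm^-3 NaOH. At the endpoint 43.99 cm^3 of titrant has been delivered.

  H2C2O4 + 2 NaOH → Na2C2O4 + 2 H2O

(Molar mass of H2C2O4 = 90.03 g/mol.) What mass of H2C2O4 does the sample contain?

n(NaOH) = 0.04399 L × 0.1493 mol/L = 6.568 × 10^-3 mol
From the 1:2 ratio, n(H2C2O4) = 1/2 × 6.568 × 10^-3 = 3.284 × 10^-3 mol
mass of H2C2O4 = 3.284 × 10^-3 × 90.03 g/mol = 0.2956 g

0.2956 g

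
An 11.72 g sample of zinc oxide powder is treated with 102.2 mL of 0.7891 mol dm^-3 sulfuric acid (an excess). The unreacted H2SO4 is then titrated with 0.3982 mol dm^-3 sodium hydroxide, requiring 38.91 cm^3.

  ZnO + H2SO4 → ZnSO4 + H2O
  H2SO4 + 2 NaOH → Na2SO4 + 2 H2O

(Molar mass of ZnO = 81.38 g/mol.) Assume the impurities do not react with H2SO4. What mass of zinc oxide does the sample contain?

n(H2SO4) added = 0.1022 × 0.7891 = 0.08065 mol
n(NaOH) used in back-titration = 0.03891 × 0.3982 = 0.01549 mol
From the 1:2 ratio, n(H2SO4) left over = 1/2 × 0.01549 = 7.747 × 10^-3 mol
n(H2SO4) consumed by analyte = 0.08065 − 7.747 × 10^-3 = 0.07290 mol
n(ZnO) = 0.07290 mol (1:1 ratio)
mass of ZnO = 0.07290 × 81.38 = 5.933 g

5.933 g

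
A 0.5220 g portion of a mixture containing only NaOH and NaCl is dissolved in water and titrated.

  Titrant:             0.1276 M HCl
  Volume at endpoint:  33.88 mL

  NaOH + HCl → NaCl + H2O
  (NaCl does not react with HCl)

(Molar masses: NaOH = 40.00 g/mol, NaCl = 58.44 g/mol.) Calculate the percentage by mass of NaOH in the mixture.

33.13 %

n(HCl) = 0.03388 × 0.1276 = 4.323 × 10^-3 mol
Let x = n(NaOH), y = n(NaCl).
Titrant: 1x = 4.323 × 10^-3;  mass: 40.00x + 58.44y = 0.5220
Solving, x = 4.323 × 10^-3 mol, y = 5.973 × 10^-3 mol
mass of NaOH = 4.323 × 10^-3 × 40.00 = 0.1729 g
% NaOH = 0.1729 / 0.5220 × 100 = 33.13 %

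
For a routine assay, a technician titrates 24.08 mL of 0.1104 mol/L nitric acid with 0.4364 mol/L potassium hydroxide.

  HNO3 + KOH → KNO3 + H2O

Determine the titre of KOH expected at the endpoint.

n(HNO3) = 0.02408 L × 0.1104 mol/L = 2.658 × 10^-3 mol
n(KOH) = 2.658 × 10^-3 mol (1:1 stoichiometry)
V(KOH) = 2.658 × 10^-3 mol / 0.4364 mol/L = 0.006092 L = 6.092 mL

6.092 mL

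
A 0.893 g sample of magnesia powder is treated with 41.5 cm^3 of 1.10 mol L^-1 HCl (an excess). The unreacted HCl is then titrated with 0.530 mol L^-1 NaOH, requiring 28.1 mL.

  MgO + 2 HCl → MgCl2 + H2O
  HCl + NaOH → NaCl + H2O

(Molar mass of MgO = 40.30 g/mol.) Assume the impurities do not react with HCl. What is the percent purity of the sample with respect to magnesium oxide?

69.4 %

n(HCl) added = 0.0415 × 1.10 = 0.0457 mol
n(NaOH) used in back-titration = 0.0281 × 0.530 = 0.0149 mol
n(HCl) left over = 0.0149 mol (1:1 ratio)
n(HCl) consumed by analyte = 0.0457 − 0.0149 = 0.0308 mol
From the 1:2 ratio, n(MgO) = 1/2 × 0.0308 = 0.0154 mol
mass of MgO = 0.0154 × 40.30 = 0.620 g
% MgO = 0.620 / 0.893 × 100 = 69.4 %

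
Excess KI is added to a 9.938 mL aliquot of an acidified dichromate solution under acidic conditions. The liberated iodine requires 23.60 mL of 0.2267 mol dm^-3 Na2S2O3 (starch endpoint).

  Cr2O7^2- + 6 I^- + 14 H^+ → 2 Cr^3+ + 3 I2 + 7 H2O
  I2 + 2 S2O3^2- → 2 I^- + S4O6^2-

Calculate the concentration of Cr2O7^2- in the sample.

0.08972 mol/L

n(S2O3^2-) = 0.02360 × 0.2267 = 5.350 × 10^-3 mol
n(I2) = n(S2O3^2-)/2 = 2.675 × 10^-3 mol
From the 1:3 ratio, n(Cr2O7^2-) in the aliquot = 1/3 × 2.675 × 10^-3 = 8.917 × 10^-4 mol
[Cr2O7^2-] = 8.917 × 10^-4 / 0.009938 = 0.08972 mol/L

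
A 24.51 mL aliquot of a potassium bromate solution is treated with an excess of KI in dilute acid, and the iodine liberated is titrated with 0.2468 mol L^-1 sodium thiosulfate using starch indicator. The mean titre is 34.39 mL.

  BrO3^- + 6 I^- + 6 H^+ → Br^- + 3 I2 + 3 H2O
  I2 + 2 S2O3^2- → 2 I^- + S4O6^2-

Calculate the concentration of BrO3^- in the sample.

0.05771 mol/L

n(S2O3^2-) = 0.03439 × 0.2468 = 8.487 × 10^-3 mol
n(I2) = n(S2O3^2-)/2 = 4.244 × 10^-3 mol
From the 1:3 ratio, n(BrO3^-) in the aliquot = 1/3 × 4.244 × 10^-3 = 1.415 × 10^-3 mol
[BrO3^-] = 1.415 × 10^-3 / 0.02451 = 0.05771 mol/L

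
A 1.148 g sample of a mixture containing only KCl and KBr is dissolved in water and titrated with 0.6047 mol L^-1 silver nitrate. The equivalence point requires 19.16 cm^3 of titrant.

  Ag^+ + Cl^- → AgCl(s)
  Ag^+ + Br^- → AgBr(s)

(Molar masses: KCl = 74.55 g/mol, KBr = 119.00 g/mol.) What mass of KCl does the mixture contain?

0.3870 g

n(AgNO3) = 0.01916 × 0.6047 = 0.01159 mol
Let x = n(KCl), y = n(KBr).
Titrant: 1x + 1y = 0.01159;  mass: 74.55x + 119.00y = 1.148
Solving, x = 5.191 × 10^-3 mol, y = 6.395 × 10^-3 mol
mass of KCl = 5.191 × 10^-3 × 74.55 = 0.3870 g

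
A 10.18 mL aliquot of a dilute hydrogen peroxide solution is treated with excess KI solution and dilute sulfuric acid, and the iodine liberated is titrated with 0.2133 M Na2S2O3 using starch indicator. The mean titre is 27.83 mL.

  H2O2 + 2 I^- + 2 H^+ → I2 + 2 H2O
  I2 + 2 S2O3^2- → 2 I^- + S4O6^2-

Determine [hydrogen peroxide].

0.2916 M

n(S2O3^2-) = 0.02783 × 0.2133 = 5.936 × 10^-3 mol
n(I2) = n(S2O3^2-)/2 = 2.968 × 10^-3 mol
n(H2O2) in the aliquot = 2.968 × 10^-3 mol (1:1 ratio)
[H2O2] = 2.968 × 10^-3 / 0.01018 = 0.2916 mol/L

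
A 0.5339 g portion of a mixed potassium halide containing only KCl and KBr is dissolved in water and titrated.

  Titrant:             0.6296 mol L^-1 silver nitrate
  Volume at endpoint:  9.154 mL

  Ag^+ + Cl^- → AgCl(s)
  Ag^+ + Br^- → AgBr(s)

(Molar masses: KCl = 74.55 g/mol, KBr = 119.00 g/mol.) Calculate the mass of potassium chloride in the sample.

0.2548 g

n(AgNO3) = 0.009154 × 0.6296 = 5.763 × 10^-3 mol
Let x = n(KCl), y = n(KBr).
Titrant: 1x + 1y = 5.763 × 10^-3;  mass: 74.55x + 119.00y = 0.5339
Solving, x = 3.418 × 10^-3 mol, y = 2.345 × 10^-3 mol
mass of KCl = 3.418 × 10^-3 × 74.55 = 0.2548 g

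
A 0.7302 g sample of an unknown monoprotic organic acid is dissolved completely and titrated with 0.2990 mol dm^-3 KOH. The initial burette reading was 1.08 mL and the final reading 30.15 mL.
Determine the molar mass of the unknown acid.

n(KOH) = 0.02907 L × 0.2990 mol/L = 8.692 × 10^-3 mol
n(HA) = 8.692 × 10^-3 mol (1:1 ratio)
M = m / n = 0.7302 g / 8.692 × 10^-3 mol = 84.01 g/mol

84.01 g/mol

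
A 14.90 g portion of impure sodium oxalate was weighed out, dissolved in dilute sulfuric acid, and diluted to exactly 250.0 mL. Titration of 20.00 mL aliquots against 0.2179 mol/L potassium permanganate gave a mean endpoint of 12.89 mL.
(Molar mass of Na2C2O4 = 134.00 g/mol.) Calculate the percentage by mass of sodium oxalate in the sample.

2 MnO4^- + 5 C2O4^2- + 16 H^+ → 2 Mn^2+ + 10 CO2 + 8 H2O
n(KMnO4) per titration = 0.01289 × 0.2179 = 2.809 × 10^-3 mol
From the 5:2 ratio, n(Na2C2O4) in each aliquot = 5/2 × 2.809 × 10^-3 = 7.022 × 10^-3 mol
n(Na2C2O4) in the whole flask = 7.022 × 10^-3 × 250.0/20.00 = 0.08777 mol
mass of Na2C2O4 = 0.08777 × 134.00 = 11.76 g
% Na2C2O4 = 11.76 / 14.90 × 100 = 78.94 %

78.94 %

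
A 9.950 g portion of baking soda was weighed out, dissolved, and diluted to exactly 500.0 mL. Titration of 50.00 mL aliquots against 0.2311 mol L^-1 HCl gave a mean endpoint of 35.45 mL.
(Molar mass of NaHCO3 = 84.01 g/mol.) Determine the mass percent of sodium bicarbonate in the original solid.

69.17 %

NaHCO3 + HCl → NaCl + H2O + CO2
n(HCl) per titration = 0.03545 × 0.2311 = 8.192 × 10^-3 mol
n(NaHCO3) in each aliquot = 8.192 × 10^-3 mol (1:1 ratio)
n(NaHCO3) in the whole flask = 8.192 × 10^-3 × 500.0/50.00 = 0.08192 mol
mass of NaHCO3 = 0.08192 × 84.01 = 6.883 g
% NaHCO3 = 6.883 / 9.950 × 100 = 69.17 %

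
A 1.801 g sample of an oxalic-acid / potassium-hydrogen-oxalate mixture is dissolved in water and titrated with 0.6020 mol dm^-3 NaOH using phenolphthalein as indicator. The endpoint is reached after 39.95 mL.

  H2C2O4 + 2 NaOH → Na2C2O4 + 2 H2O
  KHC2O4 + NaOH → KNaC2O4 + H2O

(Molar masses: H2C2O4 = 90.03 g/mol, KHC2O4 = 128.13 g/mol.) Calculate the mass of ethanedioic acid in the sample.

0.6935 g

n(NaOH) = 0.03995 × 0.6020 = 0.02405 mol
Let x = n(H2C2O4), y = n(KHC2O4).
Titrant: 2x + 1y = 0.02405;  mass: 90.03x + 128.13y = 1.801
Solving, x = 7.703 × 10^-3 mol, y = 8.643 × 10^-3 mol
mass of H2C2O4 = 7.703 × 10^-3 × 90.03 = 0.6935 g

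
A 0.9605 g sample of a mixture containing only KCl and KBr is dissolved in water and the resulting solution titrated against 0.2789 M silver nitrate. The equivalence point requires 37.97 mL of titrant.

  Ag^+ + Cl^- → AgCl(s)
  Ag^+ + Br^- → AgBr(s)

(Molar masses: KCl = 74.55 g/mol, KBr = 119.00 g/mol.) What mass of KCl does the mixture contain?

0.5026 g

n(AgNO3) = 0.03797 × 0.2789 = 0.01059 mol
Let x = n(KCl), y = n(KBr).
Titrant: 1x + 1y = 0.01059;  mass: 74.55x + 119.00y = 0.9605
Solving, x = 6.742 × 10^-3 mol, y = 3.848 × 10^-3 mol
mass of KCl = 6.742 × 10^-3 × 74.55 = 0.5026 g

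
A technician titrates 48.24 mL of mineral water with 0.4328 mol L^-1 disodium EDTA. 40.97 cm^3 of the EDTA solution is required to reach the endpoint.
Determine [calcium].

0.3676 mol/L

Ca^2+ + EDTA^4- → [Ca(EDTA)]^2-
n(EDTA) = 0.04097 L × 0.4328 mol/L = 0.01773 mol
n(Ca2+) = 0.01773 mol (1:1 mole ratio)
[Ca2+] = 0.01773 mol / 0.04824 L = 0.3676 mol/L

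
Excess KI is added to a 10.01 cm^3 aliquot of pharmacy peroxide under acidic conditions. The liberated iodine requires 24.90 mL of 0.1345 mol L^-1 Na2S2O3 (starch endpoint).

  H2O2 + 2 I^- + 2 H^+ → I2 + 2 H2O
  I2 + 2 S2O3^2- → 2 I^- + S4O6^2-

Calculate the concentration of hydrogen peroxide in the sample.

0.1673 mol/L

n(S2O3^2-) = 0.02490 × 0.1345 = 3.349 × 10^-3 mol
n(I2) = n(S2O3^2-)/2 = 1.675 × 10^-3 mol
n(H2O2) in the aliquot = 1.675 × 10^-3 mol (1:1 ratio)
[H2O2] = 1.675 × 10^-3 / 0.01001 = 0.1673 mol/L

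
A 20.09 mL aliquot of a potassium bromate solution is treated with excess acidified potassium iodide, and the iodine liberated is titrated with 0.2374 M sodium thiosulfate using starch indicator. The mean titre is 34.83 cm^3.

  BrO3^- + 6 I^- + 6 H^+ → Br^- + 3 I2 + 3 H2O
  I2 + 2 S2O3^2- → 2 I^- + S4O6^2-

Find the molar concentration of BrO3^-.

n(S2O3^2-) = 0.03483 × 0.2374 = 8.269 × 10^-3 mol
n(I2) = n(S2O3^2-)/2 = 4.134 × 10^-3 mol
From the 1:3 ratio, n(BrO3^-) in the aliquot = 1/3 × 4.134 × 10^-3 = 1.378 × 10^-3 mol
[BrO3^-] = 1.378 × 10^-3 / 0.02009 = 0.06860 mol/L

0.06860 M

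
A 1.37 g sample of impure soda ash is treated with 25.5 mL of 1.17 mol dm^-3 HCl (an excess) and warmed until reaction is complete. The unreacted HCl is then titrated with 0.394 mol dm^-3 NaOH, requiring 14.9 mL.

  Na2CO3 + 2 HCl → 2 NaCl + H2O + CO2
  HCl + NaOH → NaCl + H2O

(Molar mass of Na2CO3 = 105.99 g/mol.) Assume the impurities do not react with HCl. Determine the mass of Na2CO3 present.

1.27 g

n(HCl) added = 0.0255 × 1.17 = 0.0298 mol
n(NaOH) used in back-titration = 0.0149 × 0.394 = 5.87 × 10^-3 mol
n(HCl) left over = 5.87 × 10^-3 mol (1:1 ratio)
n(HCl) consumed by analyte = 0.0298 − 5.87 × 10^-3 = 0.0240 mol
From the 1:2 ratio, n(Na2CO3) = 1/2 × 0.0240 = 0.0120 mol
mass of Na2CO3 = 0.0120 × 105.99 = 1.27 g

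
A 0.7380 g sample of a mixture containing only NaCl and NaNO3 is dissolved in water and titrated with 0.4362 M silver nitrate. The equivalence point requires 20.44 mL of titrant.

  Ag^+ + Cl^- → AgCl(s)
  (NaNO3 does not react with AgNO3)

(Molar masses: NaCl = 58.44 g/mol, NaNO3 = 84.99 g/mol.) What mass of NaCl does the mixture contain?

n(AgNO3) = 0.02044 × 0.4362 = 8.916 × 10^-3 mol
Let x = n(NaCl), y = n(NaNO3).
Titrant: 1x = 8.916 × 10^-3;  mass: 58.44x + 84.99y = 0.7380
Solving, x = 8.916 × 10^-3 mol, y = 2.553 × 10^-3 mol
mass of NaCl = 8.916 × 10^-3 × 58.44 = 0.5210 g

0.5210 g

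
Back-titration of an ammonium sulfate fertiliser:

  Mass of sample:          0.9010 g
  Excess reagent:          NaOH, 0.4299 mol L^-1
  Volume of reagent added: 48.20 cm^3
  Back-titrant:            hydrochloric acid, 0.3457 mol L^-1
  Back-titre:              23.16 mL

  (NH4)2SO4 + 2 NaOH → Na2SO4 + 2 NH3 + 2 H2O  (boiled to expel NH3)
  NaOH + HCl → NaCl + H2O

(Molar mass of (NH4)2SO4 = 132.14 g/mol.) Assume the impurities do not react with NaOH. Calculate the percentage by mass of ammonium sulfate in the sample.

93.24 %

n(NaOH) added = 0.04820 × 0.4299 = 0.02072 mol
n(HCl) used in back-titration = 0.02316 × 0.3457 = 8.006 × 10^-3 mol
n(NaOH) left over = 8.006 × 10^-3 mol (1:1 ratio)
n(NaOH) consumed by analyte = 0.02072 − 8.006 × 10^-3 = 0.01271 mol
From the 1:2 ratio, n((NH4)2SO4) = 1/2 × 0.01271 = 6.357 × 10^-3 mol
mass of (NH4)2SO4 = 6.357 × 10^-3 × 132.14 = 0.8401 g
% (NH4)2SO4 = 0.8401 / 0.9010 × 100 = 93.24 %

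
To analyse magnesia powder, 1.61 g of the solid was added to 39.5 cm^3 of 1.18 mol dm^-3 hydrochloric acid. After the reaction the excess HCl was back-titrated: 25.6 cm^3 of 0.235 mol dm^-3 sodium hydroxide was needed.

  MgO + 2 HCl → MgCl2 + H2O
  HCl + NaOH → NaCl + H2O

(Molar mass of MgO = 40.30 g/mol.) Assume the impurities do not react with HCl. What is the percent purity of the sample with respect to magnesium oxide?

50.8 %

n(HCl) added = 0.0395 × 1.18 = 0.0466 mol
n(NaOH) used in back-titration = 0.0256 × 0.235 = 6.02 × 10^-3 mol
n(HCl) left over = 6.02 × 10^-3 mol (1:1 ratio)
n(HCl) consumed by analyte = 0.0466 − 6.02 × 10^-3 = 0.0406 mol
From the 1:2 ratio, n(MgO) = 1/2 × 0.0406 = 0.0203 mol
mass of MgO = 0.0203 × 40.30 = 0.818 g
% MgO = 0.818 / 1.61 × 100 = 50.8 %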